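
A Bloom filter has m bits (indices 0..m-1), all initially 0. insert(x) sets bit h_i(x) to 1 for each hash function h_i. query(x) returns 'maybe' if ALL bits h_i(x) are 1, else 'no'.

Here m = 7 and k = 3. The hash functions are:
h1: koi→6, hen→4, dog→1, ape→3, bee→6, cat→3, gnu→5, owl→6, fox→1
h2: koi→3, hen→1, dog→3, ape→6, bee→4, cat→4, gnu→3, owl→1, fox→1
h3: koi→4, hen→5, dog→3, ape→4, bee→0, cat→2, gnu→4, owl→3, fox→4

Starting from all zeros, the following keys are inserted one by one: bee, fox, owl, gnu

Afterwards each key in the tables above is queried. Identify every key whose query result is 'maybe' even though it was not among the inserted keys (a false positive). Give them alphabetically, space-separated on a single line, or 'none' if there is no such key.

Start: bits=0000000
After insert 'bee': sets bits 0 4 6 -> bits=1000101
After insert 'fox': sets bits 1 4 -> bits=1100101
After insert 'owl': sets bits 1 3 6 -> bits=1101101
After insert 'gnu': sets bits 3 4 5 -> bits=1101111
Not inserted: ape cat dog hen koi — query each against bits=1101111:
query ape: checks bit3=1, bit4=1, bit6=1 (all 1) -> maybe => FALSE POSITIVE
query cat: checks bit2=0, bit3=1, bit4=1 (has a 0) -> no => not a false positive
query dog: checks bit1=1, bit3=1 (all 1) -> maybe => FALSE POSITIVE
query hen: checks bit1=1, bit4=1, bit5=1 (all 1) -> maybe => FALSE POSITIVE
query koi: checks bit3=1, bit4=1, bit6=1 (all 1) -> maybe => FALSE POSITIVE
False positives (alphabetical): ape dog hen koi

Answer: ape dog hen koi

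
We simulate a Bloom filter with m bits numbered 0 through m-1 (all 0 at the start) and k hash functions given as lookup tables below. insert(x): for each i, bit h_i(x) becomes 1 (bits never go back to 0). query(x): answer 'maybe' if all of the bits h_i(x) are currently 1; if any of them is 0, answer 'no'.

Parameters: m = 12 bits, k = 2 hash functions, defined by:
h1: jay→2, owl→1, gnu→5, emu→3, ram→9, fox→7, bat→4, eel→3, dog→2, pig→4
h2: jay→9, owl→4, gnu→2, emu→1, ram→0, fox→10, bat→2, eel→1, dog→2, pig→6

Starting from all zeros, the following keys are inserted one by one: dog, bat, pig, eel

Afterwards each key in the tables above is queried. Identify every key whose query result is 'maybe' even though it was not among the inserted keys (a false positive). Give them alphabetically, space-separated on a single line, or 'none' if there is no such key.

Start: bits=000000000000
After insert 'dog': sets bits 2 -> bits=001000000000
After insert 'bat': sets bits 2 4 -> bits=001010000000
After insert 'pig': sets bits 4 6 -> bits=001010100000
After insert 'eel': sets bits 1 3 -> bits=011110100000
Not inserted: emu fox gnu jay owl ram — query each against bits=011110100000:
query emu: checks bit1=1, bit3=1 (all 1) -> maybe => FALSE POSITIVE
query fox: checks bit7=0, bit10=0 (has a 0) -> no => not a false positive
query gnu: checks bit2=1, bit5=0 (has a 0) -> no => not a false positive
query jay: checks bit2=1, bit9=0 (has a 0) -> no => not a false positive
query owl: checks bit1=1, bit4=1 (all 1) -> maybe => FALSE POSITIVE
query ram: checks bit0=0, bit9=0 (has a 0) -> no => not a false positive
False positives (alphabetical): emu owl

Answer: emu owl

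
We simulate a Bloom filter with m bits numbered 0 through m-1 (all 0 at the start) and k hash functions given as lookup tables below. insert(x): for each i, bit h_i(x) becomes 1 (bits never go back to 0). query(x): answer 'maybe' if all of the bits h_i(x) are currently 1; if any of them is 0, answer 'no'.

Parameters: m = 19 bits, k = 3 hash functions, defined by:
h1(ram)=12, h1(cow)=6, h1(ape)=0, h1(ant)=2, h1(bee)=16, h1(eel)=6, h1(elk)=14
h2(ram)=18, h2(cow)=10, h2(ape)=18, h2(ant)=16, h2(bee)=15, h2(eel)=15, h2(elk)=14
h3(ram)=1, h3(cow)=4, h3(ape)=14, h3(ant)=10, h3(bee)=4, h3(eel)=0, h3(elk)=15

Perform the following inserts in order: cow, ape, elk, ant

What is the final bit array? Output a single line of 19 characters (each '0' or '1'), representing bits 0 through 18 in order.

Answer: 1010101000100011101

Derivation:
Start: bits=0000000000000000000
After insert 'cow': sets bits 4 6 10 -> bits=0000101000100000000
After insert 'ape': sets bits 0 14 18 -> bits=1000101000100010001
After insert 'elk': sets bits 14 15 -> bits=1000101000100011001
After insert 'ant': sets bits 2 10 16 -> bits=1010101000100011101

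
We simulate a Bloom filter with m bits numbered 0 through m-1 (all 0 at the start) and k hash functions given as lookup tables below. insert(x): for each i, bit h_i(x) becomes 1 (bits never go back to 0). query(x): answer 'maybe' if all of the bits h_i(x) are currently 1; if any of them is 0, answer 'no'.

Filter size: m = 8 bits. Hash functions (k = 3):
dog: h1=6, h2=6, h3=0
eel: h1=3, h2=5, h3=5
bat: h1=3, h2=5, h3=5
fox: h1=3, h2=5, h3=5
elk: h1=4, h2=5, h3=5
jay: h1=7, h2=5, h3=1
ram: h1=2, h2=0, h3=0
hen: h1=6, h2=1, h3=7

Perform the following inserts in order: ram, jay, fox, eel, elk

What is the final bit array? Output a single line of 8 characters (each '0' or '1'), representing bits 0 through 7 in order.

Start: bits=00000000
After insert 'ram': sets bits 0 2 -> bits=10100000
After insert 'jay': sets bits 1 5 7 -> bits=11100101
After insert 'fox': sets bits 3 5 -> bits=11110101
After insert 'eel': sets bits 3 5 -> bits=11110101
After insert 'elk': sets bits 4 5 -> bits=11111101

Answer: 11111101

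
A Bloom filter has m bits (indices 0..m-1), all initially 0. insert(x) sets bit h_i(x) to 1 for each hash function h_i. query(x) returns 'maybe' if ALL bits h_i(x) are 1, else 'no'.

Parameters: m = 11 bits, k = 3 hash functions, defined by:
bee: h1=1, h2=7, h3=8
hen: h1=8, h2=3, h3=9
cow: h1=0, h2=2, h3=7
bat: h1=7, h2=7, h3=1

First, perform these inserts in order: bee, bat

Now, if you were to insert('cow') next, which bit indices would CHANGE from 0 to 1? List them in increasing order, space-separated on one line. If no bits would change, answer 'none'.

Answer: 0 2

Derivation:
Start: bits=00000000000
After insert 'bee': sets bits 1 7 8 -> bits=01000001100
After insert 'bat': sets bits 1 7 -> bits=01000001100
insert 'cow' would touch bits 0 2 7; currently bit0=0, bit2=0, bit7=1
Bits that are 0 among those (would change 0->1): 0 2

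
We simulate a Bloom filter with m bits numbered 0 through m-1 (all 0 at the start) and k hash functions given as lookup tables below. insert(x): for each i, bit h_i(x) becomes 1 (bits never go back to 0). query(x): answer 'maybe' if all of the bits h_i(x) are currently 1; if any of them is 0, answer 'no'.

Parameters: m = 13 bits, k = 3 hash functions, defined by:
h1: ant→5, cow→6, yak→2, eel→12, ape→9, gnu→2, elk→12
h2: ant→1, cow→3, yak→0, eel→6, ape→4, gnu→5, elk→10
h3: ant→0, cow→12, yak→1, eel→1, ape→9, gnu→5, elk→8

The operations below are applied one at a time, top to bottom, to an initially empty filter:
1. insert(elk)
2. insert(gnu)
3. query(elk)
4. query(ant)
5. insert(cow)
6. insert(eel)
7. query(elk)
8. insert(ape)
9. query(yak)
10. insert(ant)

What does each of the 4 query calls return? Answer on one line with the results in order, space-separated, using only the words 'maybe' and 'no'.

Start: bits=0000000000000
Op 1: insert elk -> sets bits 8 10 12 -> bits=0000000010101
Op 2: insert gnu -> sets bits 2 5 -> bits=0010010010101
Op 3: query elk -> checks bit8=1, bit10=1, bit12=1 (all 1) -> maybe
Op 4: query ant -> checks bit0=0, bit1=0, bit5=1 (has a 0) -> no
Op 5: insert cow -> sets bits 3 6 12 -> bits=0011011010101
Op 6: insert eel -> sets bits 1 6 12 -> bits=0111011010101
Op 7: query elk -> checks bit8=1, bit10=1, bit12=1 (all 1) -> maybe
Op 8: insert ape -> sets bits 4 9 -> bits=0111111011101
Op 9: query yak -> checks bit0=0, bit1=1, bit2=1 (has a 0) -> no
Op 10: insert ant -> sets bits 0 1 5 -> bits=1111111011101
Query results in order: maybe no maybe no

Answer: maybe no maybe no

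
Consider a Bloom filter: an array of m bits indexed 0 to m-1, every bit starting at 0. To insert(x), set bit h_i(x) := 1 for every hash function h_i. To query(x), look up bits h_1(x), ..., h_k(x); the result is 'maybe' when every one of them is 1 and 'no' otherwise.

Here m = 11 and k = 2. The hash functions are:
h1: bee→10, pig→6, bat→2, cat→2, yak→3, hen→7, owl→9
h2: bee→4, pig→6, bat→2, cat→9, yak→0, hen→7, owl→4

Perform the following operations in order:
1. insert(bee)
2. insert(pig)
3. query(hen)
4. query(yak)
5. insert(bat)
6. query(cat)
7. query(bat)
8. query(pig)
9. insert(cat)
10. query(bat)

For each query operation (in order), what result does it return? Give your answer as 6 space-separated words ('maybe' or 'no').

Start: bits=00000000000
Op 1: insert bee -> sets bits 4 10 -> bits=00001000001
Op 2: insert pig -> sets bits 6 -> bits=00001010001
Op 3: query hen -> checks bit7=0 (has a 0) -> no
Op 4: query yak -> checks bit0=0, bit3=0 (has a 0) -> no
Op 5: insert bat -> sets bits 2 -> bits=00101010001
Op 6: query cat -> checks bit2=1, bit9=0 (has a 0) -> no
Op 7: query bat -> checks bit2=1 (all 1) -> maybe
Op 8: query pig -> checks bit6=1 (all 1) -> maybe
Op 9: insert cat -> sets bits 2 9 -> bits=00101010011
Op 10: query bat -> checks bit2=1 (all 1) -> maybe
Query results in order: no no no maybe maybe maybe

Answer: no no no maybe maybe maybe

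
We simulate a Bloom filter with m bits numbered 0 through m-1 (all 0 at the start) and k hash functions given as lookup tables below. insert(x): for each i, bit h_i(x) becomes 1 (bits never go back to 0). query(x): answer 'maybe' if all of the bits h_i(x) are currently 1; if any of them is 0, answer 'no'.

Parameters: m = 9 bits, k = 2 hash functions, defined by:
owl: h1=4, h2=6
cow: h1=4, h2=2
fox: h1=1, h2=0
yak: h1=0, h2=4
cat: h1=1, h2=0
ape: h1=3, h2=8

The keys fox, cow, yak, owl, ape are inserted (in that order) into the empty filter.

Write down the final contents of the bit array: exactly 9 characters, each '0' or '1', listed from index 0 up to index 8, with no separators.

Start: bits=000000000
After insert 'fox': sets bits 0 1 -> bits=110000000
After insert 'cow': sets bits 2 4 -> bits=111010000
After insert 'yak': sets bits 0 4 -> bits=111010000
After insert 'owl': sets bits 4 6 -> bits=111010100
After insert 'ape': sets bits 3 8 -> bits=111110101

Answer: 111110101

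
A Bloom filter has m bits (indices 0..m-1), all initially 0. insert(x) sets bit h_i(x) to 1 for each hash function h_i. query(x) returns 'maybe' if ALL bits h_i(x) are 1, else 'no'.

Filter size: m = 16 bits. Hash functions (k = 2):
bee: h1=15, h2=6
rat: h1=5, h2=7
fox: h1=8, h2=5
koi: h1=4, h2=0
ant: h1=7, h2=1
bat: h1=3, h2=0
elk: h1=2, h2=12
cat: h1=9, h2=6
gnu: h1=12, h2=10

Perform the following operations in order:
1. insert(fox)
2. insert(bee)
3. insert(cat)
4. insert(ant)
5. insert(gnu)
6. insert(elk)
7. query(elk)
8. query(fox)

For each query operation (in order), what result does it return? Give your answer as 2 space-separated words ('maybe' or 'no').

Answer: maybe maybe

Derivation:
Start: bits=0000000000000000
Op 1: insert fox -> sets bits 5 8 -> bits=0000010010000000
Op 2: insert bee -> sets bits 6 15 -> bits=0000011010000001
Op 3: insert cat -> sets bits 6 9 -> bits=0000011011000001
Op 4: insert ant -> sets bits 1 7 -> bits=0100011111000001
Op 5: insert gnu -> sets bits 10 12 -> bits=0100011111101001
Op 6: insert elk -> sets bits 2 12 -> bits=0110011111101001
Op 7: query elk -> checks bit2=1, bit12=1 (all 1) -> maybe
Op 8: query fox -> checks bit5=1, bit8=1 (all 1) -> maybe
Query results in order: maybe maybe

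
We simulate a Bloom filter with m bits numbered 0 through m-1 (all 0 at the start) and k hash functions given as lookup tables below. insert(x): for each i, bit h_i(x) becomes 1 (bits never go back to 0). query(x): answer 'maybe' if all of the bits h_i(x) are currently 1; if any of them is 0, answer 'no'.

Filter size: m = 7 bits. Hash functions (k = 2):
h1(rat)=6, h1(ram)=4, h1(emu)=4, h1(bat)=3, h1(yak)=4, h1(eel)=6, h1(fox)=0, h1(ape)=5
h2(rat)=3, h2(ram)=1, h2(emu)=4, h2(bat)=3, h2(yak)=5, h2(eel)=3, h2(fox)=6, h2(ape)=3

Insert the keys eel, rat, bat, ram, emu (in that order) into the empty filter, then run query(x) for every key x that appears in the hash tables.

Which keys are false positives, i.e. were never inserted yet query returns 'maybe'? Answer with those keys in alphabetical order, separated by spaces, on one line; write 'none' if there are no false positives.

Start: bits=0000000
After insert 'eel': sets bits 3 6 -> bits=0001001
After insert 'rat': sets bits 3 6 -> bits=0001001
After insert 'bat': sets bits 3 -> bits=0001001
After insert 'ram': sets bits 1 4 -> bits=0101101
After insert 'emu': sets bits 4 -> bits=0101101
Not inserted: ape fox yak — query each against bits=0101101:
query ape: checks bit3=1, bit5=0 (has a 0) -> no => not a false positive
query fox: checks bit0=0, bit6=1 (has a 0) -> no => not a false positive
query yak: checks bit4=1, bit5=0 (has a 0) -> no => not a false positive
False positives (alphabetical): none

Answer: none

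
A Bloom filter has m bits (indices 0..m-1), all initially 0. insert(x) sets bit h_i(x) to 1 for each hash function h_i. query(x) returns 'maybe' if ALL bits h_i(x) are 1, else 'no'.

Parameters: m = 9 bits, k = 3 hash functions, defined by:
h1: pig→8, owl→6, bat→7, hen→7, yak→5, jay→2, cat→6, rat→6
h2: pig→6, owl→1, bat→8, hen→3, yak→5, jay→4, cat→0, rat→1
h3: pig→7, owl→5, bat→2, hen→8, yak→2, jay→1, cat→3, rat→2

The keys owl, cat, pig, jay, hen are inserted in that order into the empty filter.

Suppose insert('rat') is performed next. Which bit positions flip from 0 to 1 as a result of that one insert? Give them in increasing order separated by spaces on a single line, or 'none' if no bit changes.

Start: bits=000000000
After insert 'owl': sets bits 1 5 6 -> bits=010001100
After insert 'cat': sets bits 0 3 6 -> bits=110101100
After insert 'pig': sets bits 6 7 8 -> bits=110101111
After insert 'jay': sets bits 1 2 4 -> bits=111111111
After insert 'hen': sets bits 3 7 8 -> bits=111111111
insert 'rat' would touch bits 1 2 6; currently bit1=1, bit2=1, bit6=1
Bits that are 0 among those (would change 0->1): none

Answer: none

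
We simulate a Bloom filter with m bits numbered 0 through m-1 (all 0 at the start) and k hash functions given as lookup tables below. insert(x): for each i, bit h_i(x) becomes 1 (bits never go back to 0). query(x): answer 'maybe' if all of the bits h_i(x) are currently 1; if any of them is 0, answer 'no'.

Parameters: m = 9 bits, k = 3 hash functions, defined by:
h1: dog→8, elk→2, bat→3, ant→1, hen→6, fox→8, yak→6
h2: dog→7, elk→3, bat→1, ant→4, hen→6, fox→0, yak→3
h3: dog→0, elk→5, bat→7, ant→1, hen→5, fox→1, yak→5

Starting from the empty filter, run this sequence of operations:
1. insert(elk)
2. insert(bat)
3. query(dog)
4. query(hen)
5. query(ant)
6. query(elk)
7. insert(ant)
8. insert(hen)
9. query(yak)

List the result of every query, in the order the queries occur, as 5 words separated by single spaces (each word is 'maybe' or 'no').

Start: bits=000000000
Op 1: insert elk -> sets bits 2 3 5 -> bits=001101000
Op 2: insert bat -> sets bits 1 3 7 -> bits=011101010
Op 3: query dog -> checks bit0=0, bit7=1, bit8=0 (has a 0) -> no
Op 4: query hen -> checks bit5=1, bit6=0 (has a 0) -> no
Op 5: query ant -> checks bit1=1, bit4=0 (has a 0) -> no
Op 6: query elk -> checks bit2=1, bit3=1, bit5=1 (all 1) -> maybe
Op 7: insert ant -> sets bits 1 4 -> bits=011111010
Op 8: insert hen -> sets bits 5 6 -> bits=011111110
Op 9: query yak -> checks bit3=1, bit5=1, bit6=1 (all 1) -> maybe
Query results in order: no no no maybe maybe

Answer: no no no maybe maybe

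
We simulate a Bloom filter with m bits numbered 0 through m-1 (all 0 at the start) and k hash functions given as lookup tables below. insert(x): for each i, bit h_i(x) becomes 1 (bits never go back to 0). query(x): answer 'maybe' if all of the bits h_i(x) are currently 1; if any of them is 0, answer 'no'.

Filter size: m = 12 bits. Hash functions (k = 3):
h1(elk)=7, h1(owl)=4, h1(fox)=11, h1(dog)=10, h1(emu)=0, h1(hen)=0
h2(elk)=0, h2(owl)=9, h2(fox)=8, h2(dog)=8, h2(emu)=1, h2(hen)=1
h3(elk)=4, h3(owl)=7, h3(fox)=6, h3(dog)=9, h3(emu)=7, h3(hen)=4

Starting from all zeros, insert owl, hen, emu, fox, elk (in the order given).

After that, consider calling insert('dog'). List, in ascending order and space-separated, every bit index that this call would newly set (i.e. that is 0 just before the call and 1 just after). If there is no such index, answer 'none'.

Start: bits=000000000000
After insert 'owl': sets bits 4 7 9 -> bits=000010010100
After insert 'hen': sets bits 0 1 4 -> bits=110010010100
After insert 'emu': sets bits 0 1 7 -> bits=110010010100
After insert 'fox': sets bits 6 8 11 -> bits=110010111101
After insert 'elk': sets bits 0 4 7 -> bits=110010111101
insert 'dog' would touch bits 8 9 10; currently bit8=1, bit9=1, bit10=0
Bits that are 0 among those (would change 0->1): 10

Answer: 10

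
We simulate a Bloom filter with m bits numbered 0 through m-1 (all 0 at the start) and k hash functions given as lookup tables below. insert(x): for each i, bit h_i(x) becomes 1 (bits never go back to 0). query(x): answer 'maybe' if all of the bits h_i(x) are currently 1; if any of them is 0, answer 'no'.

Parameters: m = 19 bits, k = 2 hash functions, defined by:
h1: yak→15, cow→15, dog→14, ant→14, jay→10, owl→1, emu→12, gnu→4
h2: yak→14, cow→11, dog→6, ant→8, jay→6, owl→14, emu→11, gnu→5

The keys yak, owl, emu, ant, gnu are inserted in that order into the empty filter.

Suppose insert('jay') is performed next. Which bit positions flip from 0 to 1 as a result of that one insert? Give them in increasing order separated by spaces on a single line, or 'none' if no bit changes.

Start: bits=0000000000000000000
After insert 'yak': sets bits 14 15 -> bits=0000000000000011000
After insert 'owl': sets bits 1 14 -> bits=0100000000000011000
After insert 'emu': sets bits 11 12 -> bits=0100000000011011000
After insert 'ant': sets bits 8 14 -> bits=0100000010011011000
After insert 'gnu': sets bits 4 5 -> bits=0100110010011011000
insert 'jay' would touch bits 6 10; currently bit6=0, bit10=0
Bits that are 0 among those (would change 0->1): 6 10

Answer: 6 10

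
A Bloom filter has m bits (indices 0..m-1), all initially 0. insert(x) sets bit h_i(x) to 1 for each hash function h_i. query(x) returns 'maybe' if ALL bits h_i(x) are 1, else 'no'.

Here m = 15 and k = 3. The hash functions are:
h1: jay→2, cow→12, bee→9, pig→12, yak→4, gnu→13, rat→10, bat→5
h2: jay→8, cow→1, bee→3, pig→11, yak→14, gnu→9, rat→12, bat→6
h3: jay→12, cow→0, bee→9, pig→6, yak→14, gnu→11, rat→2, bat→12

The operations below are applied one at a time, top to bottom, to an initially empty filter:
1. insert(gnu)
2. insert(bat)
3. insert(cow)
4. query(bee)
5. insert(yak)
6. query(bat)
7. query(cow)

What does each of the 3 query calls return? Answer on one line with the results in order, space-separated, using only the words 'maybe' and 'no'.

Start: bits=000000000000000
Op 1: insert gnu -> sets bits 9 11 13 -> bits=000000000101010
Op 2: insert bat -> sets bits 5 6 12 -> bits=000001100101110
Op 3: insert cow -> sets bits 0 1 12 -> bits=110001100101110
Op 4: query bee -> checks bit3=0, bit9=1 (has a 0) -> no
Op 5: insert yak -> sets bits 4 14 -> bits=110011100101111
Op 6: query bat -> checks bit5=1, bit6=1, bit12=1 (all 1) -> maybe
Op 7: query cow -> checks bit0=1, bit1=1, bit12=1 (all 1) -> maybe
Query results in order: no maybe maybe

Answer: no maybe maybe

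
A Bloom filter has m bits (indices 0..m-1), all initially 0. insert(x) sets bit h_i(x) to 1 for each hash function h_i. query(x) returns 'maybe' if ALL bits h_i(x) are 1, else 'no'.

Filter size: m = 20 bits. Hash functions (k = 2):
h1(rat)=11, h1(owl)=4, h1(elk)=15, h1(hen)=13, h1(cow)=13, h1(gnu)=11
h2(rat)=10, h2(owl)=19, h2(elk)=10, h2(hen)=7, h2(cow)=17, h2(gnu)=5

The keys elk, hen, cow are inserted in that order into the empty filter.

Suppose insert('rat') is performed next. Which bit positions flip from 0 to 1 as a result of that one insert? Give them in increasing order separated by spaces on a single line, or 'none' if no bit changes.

Answer: 11

Derivation:
Start: bits=00000000000000000000
After insert 'elk': sets bits 10 15 -> bits=00000000001000010000
After insert 'hen': sets bits 7 13 -> bits=00000001001001010000
After insert 'cow': sets bits 13 17 -> bits=00000001001001010100
insert 'rat' would touch bits 10 11; currently bit10=1, bit11=0
Bits that are 0 among those (would change 0->1): 11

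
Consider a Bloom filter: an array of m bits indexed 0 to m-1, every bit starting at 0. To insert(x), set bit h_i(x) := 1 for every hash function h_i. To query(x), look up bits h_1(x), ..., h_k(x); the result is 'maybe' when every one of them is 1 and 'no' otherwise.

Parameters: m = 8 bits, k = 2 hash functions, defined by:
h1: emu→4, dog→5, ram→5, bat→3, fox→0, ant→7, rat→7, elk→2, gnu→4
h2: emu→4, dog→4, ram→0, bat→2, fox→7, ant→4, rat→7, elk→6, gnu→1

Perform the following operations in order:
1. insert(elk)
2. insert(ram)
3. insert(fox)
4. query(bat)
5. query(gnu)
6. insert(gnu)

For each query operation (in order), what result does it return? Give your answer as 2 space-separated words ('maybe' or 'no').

Answer: no no

Derivation:
Start: bits=00000000
Op 1: insert elk -> sets bits 2 6 -> bits=00100010
Op 2: insert ram -> sets bits 0 5 -> bits=10100110
Op 3: insert fox -> sets bits 0 7 -> bits=10100111
Op 4: query bat -> checks bit2=1, bit3=0 (has a 0) -> no
Op 5: query gnu -> checks bit1=0, bit4=0 (has a 0) -> no
Op 6: insert gnu -> sets bits 1 4 -> bits=11101111
Query results in order: no no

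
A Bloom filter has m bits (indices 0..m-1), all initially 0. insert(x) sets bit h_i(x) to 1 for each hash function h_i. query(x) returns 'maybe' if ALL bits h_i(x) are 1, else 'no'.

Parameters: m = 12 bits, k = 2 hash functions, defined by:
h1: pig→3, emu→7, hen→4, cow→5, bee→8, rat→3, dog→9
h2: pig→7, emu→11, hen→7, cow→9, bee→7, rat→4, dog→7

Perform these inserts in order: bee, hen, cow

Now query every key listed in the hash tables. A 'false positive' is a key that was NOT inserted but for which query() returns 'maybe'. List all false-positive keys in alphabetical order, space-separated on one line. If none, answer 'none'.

Start: bits=000000000000
After insert 'bee': sets bits 7 8 -> bits=000000011000
After insert 'hen': sets bits 4 7 -> bits=000010011000
After insert 'cow': sets bits 5 9 -> bits=000011011100
Not inserted: dog emu pig rat — query each against bits=000011011100:
query dog: checks bit7=1, bit9=1 (all 1) -> maybe => FALSE POSITIVE
query emu: checks bit7=1, bit11=0 (has a 0) -> no => not a false positive
query pig: checks bit3=0, bit7=1 (has a 0) -> no => not a false positive
query rat: checks bit3=0, bit4=1 (has a 0) -> no => not a false positive
False positives (alphabetical): dog

Answer: dog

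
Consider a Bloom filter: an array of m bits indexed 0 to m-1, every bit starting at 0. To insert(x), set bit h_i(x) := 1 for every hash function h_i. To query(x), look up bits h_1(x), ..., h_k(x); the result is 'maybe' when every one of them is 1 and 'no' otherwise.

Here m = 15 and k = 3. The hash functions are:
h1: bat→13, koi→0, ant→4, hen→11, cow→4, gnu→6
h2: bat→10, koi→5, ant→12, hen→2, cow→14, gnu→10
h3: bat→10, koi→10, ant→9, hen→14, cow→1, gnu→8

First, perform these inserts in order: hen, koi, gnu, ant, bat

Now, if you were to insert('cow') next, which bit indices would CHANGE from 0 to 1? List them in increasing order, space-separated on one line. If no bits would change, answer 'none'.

Answer: 1

Derivation:
Start: bits=000000000000000
After insert 'hen': sets bits 2 11 14 -> bits=001000000001001
After insert 'koi': sets bits 0 5 10 -> bits=101001000011001
After insert 'gnu': sets bits 6 8 10 -> bits=101001101011001
After insert 'ant': sets bits 4 9 12 -> bits=101011101111101
After insert 'bat': sets bits 10 13 -> bits=101011101111111
insert 'cow' would touch bits 1 4 14; currently bit1=0, bit4=1, bit14=1
Bits that are 0 among those (would change 0->1): 1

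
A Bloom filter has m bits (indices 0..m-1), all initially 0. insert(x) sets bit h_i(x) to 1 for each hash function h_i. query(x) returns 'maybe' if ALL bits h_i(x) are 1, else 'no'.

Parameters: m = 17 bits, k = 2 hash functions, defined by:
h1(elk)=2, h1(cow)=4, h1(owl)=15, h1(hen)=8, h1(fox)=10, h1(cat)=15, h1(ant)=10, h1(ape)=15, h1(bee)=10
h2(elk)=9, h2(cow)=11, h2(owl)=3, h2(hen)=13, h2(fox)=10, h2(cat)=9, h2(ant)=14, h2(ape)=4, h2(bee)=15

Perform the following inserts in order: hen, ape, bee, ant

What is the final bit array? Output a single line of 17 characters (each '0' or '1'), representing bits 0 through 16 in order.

Answer: 00001000101001110

Derivation:
Start: bits=00000000000000000
After insert 'hen': sets bits 8 13 -> bits=00000000100001000
After insert 'ape': sets bits 4 15 -> bits=00001000100001010
After insert 'bee': sets bits 10 15 -> bits=00001000101001010
After insert 'ant': sets bits 10 14 -> bits=00001000101001110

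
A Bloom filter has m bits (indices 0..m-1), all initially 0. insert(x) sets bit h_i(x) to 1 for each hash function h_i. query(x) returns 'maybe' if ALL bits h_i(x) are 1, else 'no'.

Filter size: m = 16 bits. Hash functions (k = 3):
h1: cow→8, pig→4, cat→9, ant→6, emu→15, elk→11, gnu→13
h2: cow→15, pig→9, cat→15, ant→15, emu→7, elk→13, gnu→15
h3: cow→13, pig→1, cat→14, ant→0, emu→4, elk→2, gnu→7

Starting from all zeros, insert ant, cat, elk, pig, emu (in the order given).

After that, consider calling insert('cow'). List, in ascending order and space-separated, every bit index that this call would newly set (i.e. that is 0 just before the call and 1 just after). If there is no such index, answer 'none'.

Answer: 8

Derivation:
Start: bits=0000000000000000
After insert 'ant': sets bits 0 6 15 -> bits=1000001000000001
After insert 'cat': sets bits 9 14 15 -> bits=1000001001000011
After insert 'elk': sets bits 2 11 13 -> bits=1010001001010111
After insert 'pig': sets bits 1 4 9 -> bits=1110101001010111
After insert 'emu': sets bits 4 7 15 -> bits=1110101101010111
insert 'cow' would touch bits 8 13 15; currently bit8=0, bit13=1, bit15=1
Bits that are 0 among those (would change 0->1): 8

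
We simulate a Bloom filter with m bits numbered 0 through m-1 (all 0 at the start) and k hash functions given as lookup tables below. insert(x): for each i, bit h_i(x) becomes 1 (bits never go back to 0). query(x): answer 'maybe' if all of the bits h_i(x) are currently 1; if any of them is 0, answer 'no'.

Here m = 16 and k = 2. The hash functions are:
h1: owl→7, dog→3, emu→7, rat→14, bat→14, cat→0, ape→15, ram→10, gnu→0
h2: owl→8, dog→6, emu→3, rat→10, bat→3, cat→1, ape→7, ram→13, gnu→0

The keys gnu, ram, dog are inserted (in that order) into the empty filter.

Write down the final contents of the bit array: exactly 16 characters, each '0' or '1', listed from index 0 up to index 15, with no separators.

Answer: 1001001000100100

Derivation:
Start: bits=0000000000000000
After insert 'gnu': sets bits 0 -> bits=1000000000000000
After insert 'ram': sets bits 10 13 -> bits=1000000000100100
After insert 'dog': sets bits 3 6 -> bits=1001001000100100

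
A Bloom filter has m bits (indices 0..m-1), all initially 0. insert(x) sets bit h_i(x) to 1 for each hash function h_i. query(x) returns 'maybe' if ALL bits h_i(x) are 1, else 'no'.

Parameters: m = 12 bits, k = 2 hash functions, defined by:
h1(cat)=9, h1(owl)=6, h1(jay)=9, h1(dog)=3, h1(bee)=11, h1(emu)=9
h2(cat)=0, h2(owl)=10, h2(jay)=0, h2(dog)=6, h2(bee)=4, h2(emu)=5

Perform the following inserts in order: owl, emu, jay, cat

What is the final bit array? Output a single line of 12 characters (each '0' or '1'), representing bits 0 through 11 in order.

Start: bits=000000000000
After insert 'owl': sets bits 6 10 -> bits=000000100010
After insert 'emu': sets bits 5 9 -> bits=000001100110
After insert 'jay': sets bits 0 9 -> bits=100001100110
After insert 'cat': sets bits 0 9 -> bits=100001100110

Answer: 100001100110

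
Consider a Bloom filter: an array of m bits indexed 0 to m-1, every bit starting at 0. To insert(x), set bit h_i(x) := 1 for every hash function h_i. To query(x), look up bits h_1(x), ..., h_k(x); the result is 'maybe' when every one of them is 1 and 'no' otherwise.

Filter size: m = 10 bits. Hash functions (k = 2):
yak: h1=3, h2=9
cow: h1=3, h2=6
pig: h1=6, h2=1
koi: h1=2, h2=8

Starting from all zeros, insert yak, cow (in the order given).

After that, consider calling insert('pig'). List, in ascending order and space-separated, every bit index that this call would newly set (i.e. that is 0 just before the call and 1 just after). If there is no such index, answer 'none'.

Start: bits=0000000000
After insert 'yak': sets bits 3 9 -> bits=0001000001
After insert 'cow': sets bits 3 6 -> bits=0001001001
insert 'pig' would touch bits 1 6; currently bit1=0, bit6=1
Bits that are 0 among those (would change 0->1): 1

Answer: 1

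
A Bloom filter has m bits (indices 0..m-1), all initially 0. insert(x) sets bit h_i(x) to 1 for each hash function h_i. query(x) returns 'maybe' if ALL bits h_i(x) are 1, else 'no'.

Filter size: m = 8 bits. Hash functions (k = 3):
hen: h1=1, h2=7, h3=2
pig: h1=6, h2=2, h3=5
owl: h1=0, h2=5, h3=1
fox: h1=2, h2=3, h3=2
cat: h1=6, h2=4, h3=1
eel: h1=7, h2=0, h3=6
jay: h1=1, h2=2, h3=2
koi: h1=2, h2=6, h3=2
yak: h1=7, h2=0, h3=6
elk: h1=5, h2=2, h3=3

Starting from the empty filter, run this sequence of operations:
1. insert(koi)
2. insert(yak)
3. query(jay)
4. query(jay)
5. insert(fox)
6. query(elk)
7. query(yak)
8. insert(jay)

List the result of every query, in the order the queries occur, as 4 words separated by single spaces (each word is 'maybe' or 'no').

Start: bits=00000000
Op 1: insert koi -> sets bits 2 6 -> bits=00100010
Op 2: insert yak -> sets bits 0 6 7 -> bits=10100011
Op 3: query jay -> checks bit1=0, bit2=1 (has a 0) -> no
Op 4: query jay -> checks bit1=0, bit2=1 (has a 0) -> no
Op 5: insert fox -> sets bits 2 3 -> bits=10110011
Op 6: query elk -> checks bit2=1, bit3=1, bit5=0 (has a 0) -> no
Op 7: query yak -> checks bit0=1, bit6=1, bit7=1 (all 1) -> maybe
Op 8: insert jay -> sets bits 1 2 -> bits=11110011
Query results in order: no no no maybe

Answer: no no no maybe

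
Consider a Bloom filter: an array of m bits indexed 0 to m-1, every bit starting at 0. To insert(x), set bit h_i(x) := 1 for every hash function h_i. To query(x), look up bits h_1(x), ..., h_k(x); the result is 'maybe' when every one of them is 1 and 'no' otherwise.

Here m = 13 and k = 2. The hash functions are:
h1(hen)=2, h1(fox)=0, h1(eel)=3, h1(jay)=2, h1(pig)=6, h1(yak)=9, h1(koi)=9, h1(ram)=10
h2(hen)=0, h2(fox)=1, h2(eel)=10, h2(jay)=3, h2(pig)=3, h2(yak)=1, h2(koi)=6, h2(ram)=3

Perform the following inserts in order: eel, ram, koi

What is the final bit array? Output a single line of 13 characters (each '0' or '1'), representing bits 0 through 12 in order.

Start: bits=0000000000000
After insert 'eel': sets bits 3 10 -> bits=0001000000100
After insert 'ram': sets bits 3 10 -> bits=0001000000100
After insert 'koi': sets bits 6 9 -> bits=0001001001100

Answer: 0001001001100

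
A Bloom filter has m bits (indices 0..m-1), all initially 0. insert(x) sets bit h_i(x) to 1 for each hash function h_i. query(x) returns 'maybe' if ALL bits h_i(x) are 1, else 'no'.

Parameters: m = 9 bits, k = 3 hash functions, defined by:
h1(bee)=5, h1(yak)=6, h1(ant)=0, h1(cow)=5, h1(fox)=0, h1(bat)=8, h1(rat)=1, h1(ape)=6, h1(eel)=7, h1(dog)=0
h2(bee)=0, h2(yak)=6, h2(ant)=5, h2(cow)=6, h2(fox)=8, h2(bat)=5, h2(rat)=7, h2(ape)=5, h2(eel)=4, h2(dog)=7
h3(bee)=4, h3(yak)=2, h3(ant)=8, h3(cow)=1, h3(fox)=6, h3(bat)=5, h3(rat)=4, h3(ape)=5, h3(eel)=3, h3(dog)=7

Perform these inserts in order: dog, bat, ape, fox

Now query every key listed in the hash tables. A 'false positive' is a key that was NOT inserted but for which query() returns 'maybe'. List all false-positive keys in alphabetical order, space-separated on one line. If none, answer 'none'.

Answer: ant

Derivation:
Start: bits=000000000
After insert 'dog': sets bits 0 7 -> bits=100000010
After insert 'bat': sets bits 5 8 -> bits=100001011
After insert 'ape': sets bits 5 6 -> bits=100001111
After insert 'fox': sets bits 0 6 8 -> bits=100001111
Not inserted: ant bee cow eel rat yak — query each against bits=100001111:
query ant: checks bit0=1, bit5=1, bit8=1 (all 1) -> maybe => FALSE POSITIVE
query bee: checks bit0=1, bit4=0, bit5=1 (has a 0) -> no => not a false positive
query cow: checks bit1=0, bit5=1, bit6=1 (has a 0) -> no => not a false positive
query eel: checks bit3=0, bit4=0, bit7=1 (has a 0) -> no => not a false positive
query rat: checks bit1=0, bit4=0, bit7=1 (has a 0) -> no => not a false positive
query yak: checks bit2=0, bit6=1 (has a 0) -> no => not a false positive
False positives (alphabetical): ant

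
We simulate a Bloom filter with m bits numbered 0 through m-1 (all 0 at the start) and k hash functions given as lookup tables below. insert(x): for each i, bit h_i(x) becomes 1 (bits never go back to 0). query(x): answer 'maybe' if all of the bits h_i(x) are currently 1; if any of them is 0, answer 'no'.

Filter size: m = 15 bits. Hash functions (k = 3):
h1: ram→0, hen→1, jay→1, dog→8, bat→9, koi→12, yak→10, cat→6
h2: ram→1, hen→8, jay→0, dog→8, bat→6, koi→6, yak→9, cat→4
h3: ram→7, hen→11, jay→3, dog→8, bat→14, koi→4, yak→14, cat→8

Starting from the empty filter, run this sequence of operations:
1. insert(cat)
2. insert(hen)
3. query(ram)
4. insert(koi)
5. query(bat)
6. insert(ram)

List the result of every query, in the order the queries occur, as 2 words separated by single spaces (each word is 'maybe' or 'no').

Answer: no no

Derivation:
Start: bits=000000000000000
Op 1: insert cat -> sets bits 4 6 8 -> bits=000010101000000
Op 2: insert hen -> sets bits 1 8 11 -> bits=010010101001000
Op 3: query ram -> checks bit0=0, bit1=1, bit7=0 (has a 0) -> no
Op 4: insert koi -> sets bits 4 6 12 -> bits=010010101001100
Op 5: query bat -> checks bit6=1, bit9=0, bit14=0 (has a 0) -> no
Op 6: insert ram -> sets bits 0 1 7 -> bits=110010111001100
Query results in order: no no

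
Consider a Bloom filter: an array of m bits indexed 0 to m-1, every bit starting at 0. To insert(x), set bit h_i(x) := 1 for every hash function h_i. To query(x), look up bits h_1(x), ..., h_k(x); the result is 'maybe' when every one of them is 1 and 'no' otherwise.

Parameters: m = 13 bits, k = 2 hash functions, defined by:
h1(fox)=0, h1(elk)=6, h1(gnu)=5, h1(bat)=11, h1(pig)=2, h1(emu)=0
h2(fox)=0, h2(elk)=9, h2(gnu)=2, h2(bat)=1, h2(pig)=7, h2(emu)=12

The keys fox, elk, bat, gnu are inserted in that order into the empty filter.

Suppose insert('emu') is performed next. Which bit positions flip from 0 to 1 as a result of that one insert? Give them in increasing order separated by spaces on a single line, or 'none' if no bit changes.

Answer: 12

Derivation:
Start: bits=0000000000000
After insert 'fox': sets bits 0 -> bits=1000000000000
After insert 'elk': sets bits 6 9 -> bits=1000001001000
After insert 'bat': sets bits 1 11 -> bits=1100001001010
After insert 'gnu': sets bits 2 5 -> bits=1110011001010
insert 'emu' would touch bits 0 12; currently bit0=1, bit12=0
Bits that are 0 among those (would change 0->1): 12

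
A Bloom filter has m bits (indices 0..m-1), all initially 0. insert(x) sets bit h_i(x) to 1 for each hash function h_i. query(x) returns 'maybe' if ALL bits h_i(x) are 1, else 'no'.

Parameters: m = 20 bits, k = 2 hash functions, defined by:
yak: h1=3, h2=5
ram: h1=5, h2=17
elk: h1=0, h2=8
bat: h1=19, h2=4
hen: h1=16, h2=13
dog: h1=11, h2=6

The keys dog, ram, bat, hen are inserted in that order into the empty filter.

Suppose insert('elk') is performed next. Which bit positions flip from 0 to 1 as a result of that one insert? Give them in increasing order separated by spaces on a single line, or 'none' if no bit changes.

Answer: 0 8

Derivation:
Start: bits=00000000000000000000
After insert 'dog': sets bits 6 11 -> bits=00000010000100000000
After insert 'ram': sets bits 5 17 -> bits=00000110000100000100
After insert 'bat': sets bits 4 19 -> bits=00001110000100000101
After insert 'hen': sets bits 13 16 -> bits=00001110000101001101
insert 'elk' would touch bits 0 8; currently bit0=0, bit8=0
Bits that are 0 among those (would change 0->1): 0 8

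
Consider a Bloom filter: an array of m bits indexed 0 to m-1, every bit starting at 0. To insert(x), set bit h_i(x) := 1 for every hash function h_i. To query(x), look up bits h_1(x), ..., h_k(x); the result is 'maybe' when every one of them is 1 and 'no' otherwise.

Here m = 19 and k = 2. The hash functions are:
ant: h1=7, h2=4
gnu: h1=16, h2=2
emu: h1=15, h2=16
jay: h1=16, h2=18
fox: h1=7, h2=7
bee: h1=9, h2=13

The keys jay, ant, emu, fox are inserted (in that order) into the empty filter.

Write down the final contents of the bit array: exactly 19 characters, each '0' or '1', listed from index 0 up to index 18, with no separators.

Start: bits=0000000000000000000
After insert 'jay': sets bits 16 18 -> bits=0000000000000000101
After insert 'ant': sets bits 4 7 -> bits=0000100100000000101
After insert 'emu': sets bits 15 16 -> bits=0000100100000001101
After insert 'fox': sets bits 7 -> bits=0000100100000001101

Answer: 0000100100000001101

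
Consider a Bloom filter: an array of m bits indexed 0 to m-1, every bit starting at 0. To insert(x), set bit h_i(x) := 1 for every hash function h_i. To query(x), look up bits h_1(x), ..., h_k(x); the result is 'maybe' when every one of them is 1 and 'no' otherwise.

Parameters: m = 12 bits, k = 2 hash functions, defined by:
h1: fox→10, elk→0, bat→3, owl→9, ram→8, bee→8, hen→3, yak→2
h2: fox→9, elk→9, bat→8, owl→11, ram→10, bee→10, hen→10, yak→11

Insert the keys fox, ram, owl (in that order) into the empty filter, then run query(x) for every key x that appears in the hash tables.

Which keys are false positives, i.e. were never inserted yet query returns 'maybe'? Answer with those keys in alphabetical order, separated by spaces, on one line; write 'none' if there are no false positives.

Answer: bee

Derivation:
Start: bits=000000000000
After insert 'fox': sets bits 9 10 -> bits=000000000110
After insert 'ram': sets bits 8 10 -> bits=000000001110
After insert 'owl': sets bits 9 11 -> bits=000000001111
Not inserted: bat bee elk hen yak — query each against bits=000000001111:
query bat: checks bit3=0, bit8=1 (has a 0) -> no => not a false positive
query bee: checks bit8=1, bit10=1 (all 1) -> maybe => FALSE POSITIVE
query elk: checks bit0=0, bit9=1 (has a 0) -> no => not a false positive
query hen: checks bit3=0, bit10=1 (has a 0) -> no => not a false positive
query yak: checks bit2=0, bit11=1 (has a 0) -> no => not a false positive
False positives (alphabetical): bee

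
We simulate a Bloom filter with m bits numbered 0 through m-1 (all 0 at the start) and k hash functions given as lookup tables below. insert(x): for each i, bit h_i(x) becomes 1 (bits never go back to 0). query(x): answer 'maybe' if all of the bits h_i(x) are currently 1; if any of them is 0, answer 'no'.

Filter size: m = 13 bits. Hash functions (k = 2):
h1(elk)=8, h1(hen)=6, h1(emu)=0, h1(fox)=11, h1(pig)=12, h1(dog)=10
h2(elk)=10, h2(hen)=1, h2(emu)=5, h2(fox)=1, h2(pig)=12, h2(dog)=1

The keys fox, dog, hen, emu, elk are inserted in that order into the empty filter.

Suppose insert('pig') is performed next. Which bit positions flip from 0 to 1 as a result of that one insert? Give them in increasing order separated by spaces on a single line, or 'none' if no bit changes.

Answer: 12

Derivation:
Start: bits=0000000000000
After insert 'fox': sets bits 1 11 -> bits=0100000000010
After insert 'dog': sets bits 1 10 -> bits=0100000000110
After insert 'hen': sets bits 1 6 -> bits=0100001000110
After insert 'emu': sets bits 0 5 -> bits=1100011000110
After insert 'elk': sets bits 8 10 -> bits=1100011010110
insert 'pig' would touch bits 12; currently bit12=0
Bits that are 0 among those (would change 0->1): 12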